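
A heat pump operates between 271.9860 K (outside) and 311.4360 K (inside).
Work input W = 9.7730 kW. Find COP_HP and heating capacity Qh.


COP = 311.4360 / 39.4500 = 7.8944
Qh = 7.8944 * 9.7730 = 77.1524 kW

COP = 7.8944, Qh = 77.1524 kW


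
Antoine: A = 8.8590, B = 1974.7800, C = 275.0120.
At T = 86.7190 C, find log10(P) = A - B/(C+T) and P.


C+T = 361.7310
B/(C+T) = 5.4593
log10(P) = 8.8590 - 5.4593 = 3.3997
P = 10^3.3997 = 2510.4403 mmHg

2510.4403 mmHg


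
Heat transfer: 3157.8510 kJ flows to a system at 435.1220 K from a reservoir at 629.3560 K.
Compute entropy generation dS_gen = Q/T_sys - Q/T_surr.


dS_sys = 3157.8510/435.1220 = 7.2574 kJ/K
dS_surr = -3157.8510/629.3560 = -5.0176 kJ/K
dS_gen = 7.2574 - 5.0176 = 2.2398 kJ/K (irreversible)

dS_gen = 2.2398 kJ/K, irreversible


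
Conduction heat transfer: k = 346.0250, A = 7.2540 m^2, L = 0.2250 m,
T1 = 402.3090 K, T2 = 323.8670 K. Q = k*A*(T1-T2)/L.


dT = 78.4420 K
Q = 346.0250 * 7.2540 * 78.4420 / 0.2250 = 875086.8719 W

875086.8719 W


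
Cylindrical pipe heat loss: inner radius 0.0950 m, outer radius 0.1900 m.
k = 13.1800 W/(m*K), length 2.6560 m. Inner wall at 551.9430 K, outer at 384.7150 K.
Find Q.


dT = 167.2280 K
ln(ro/ri) = 0.6931
Q = 2*pi*13.1800*2.6560*167.2280 / 0.6931 = 53064.8430 W

53064.8430 W


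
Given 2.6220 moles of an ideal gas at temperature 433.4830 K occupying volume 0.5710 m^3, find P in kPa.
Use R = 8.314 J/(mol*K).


P = nRT/V = 2.6220 * 8.314 * 433.4830 / 0.5710
= 9449.6294 / 0.5710 = 16549.2634 Pa = 16.5493 kPa

16.5493 kPa


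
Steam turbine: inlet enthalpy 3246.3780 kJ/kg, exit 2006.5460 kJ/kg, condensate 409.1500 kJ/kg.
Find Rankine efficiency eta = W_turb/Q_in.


W = 1239.8320 kJ/kg
Q_in = 2837.2280 kJ/kg
eta = 0.4370 = 43.6987%

eta = 43.6987%


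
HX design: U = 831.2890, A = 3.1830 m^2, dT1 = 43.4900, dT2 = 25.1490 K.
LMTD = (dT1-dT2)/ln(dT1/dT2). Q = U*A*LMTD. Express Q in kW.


LMTD = 33.4865 K
Q = 831.2890 * 3.1830 * 33.4865 = 88605.0999 W = 88.6051 kW

88.6051 kW


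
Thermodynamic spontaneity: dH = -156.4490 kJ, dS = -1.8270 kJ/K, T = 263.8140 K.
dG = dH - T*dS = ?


T*dS = 263.8140 * -1.8270 = -481.9882 kJ
dG = -156.4490 + 481.9882 = 325.5392 kJ (non-spontaneous)

dG = 325.5392 kJ, non-spontaneous


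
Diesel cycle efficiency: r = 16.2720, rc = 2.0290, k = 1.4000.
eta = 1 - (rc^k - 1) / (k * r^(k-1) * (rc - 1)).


r^(k-1) = 3.0519
rc^k = 2.6927
eta = 0.6150 = 61.4991%

61.4991%


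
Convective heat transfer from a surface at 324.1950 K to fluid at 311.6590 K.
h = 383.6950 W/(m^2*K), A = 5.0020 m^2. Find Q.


dT = 12.5360 K
Q = 383.6950 * 5.0020 * 12.5360 = 24059.6226 W

24059.6226 W


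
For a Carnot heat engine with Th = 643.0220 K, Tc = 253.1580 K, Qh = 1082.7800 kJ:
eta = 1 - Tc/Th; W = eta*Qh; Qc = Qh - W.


eta = 1 - 253.1580/643.0220 = 0.6063
W = 0.6063 * 1082.7800 = 656.4891 kJ
Qc = 1082.7800 - 656.4891 = 426.2909 kJ

eta = 60.6300%, W = 656.4891 kJ, Qc = 426.2909 kJ


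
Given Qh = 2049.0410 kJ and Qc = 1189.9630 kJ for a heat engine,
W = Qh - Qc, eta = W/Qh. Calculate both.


W = 2049.0410 - 1189.9630 = 859.0780 kJ
eta = 859.0780 / 2049.0410 = 0.4193 = 41.9259%

W = 859.0780 kJ, eta = 41.9259%


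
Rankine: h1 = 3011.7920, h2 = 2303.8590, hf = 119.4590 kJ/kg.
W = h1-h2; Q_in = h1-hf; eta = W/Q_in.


W = 707.9330 kJ/kg
Q_in = 2892.3330 kJ/kg
eta = 0.2448 = 24.4762%

eta = 24.4762%


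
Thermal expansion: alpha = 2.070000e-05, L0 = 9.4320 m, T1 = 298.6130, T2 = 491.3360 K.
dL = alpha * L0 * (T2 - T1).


dT = 192.7230 K
dL = 2.070000e-05 * 9.4320 * 192.7230 = 0.037628 m
L_final = 9.469628 m

dL = 0.037628 m


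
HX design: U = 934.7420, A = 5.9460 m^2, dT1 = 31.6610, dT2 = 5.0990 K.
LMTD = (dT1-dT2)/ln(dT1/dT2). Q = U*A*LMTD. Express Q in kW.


LMTD = 14.5462 K
Q = 934.7420 * 5.9460 * 14.5462 = 80847.5498 W = 80.8475 kW

80.8475 kW


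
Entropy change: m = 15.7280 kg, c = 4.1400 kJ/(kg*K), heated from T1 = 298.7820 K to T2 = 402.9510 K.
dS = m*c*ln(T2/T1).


T2/T1 = 1.3486
ln(T2/T1) = 0.2991
dS = 15.7280 * 4.1400 * 0.2991 = 19.4756 kJ/K

19.4756 kJ/K


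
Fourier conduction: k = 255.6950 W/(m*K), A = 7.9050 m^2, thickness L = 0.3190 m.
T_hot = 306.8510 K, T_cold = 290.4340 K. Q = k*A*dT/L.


dT = 16.4170 K
Q = 255.6950 * 7.9050 * 16.4170 / 0.3190 = 104022.4851 W

104022.4851 W


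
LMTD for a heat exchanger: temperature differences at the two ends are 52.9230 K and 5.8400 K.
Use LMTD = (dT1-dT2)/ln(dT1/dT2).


dT1/dT2 = 9.0622
ln(dT1/dT2) = 2.2041
LMTD = 47.0830 / 2.2041 = 21.3615 K

21.3615 K


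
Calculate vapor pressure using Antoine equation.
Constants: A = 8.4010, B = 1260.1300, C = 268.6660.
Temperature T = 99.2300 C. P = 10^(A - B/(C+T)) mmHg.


C+T = 367.8960
B/(C+T) = 3.4252
log10(P) = 8.4010 - 3.4252 = 4.9758
P = 10^4.9758 = 94572.6797 mmHg

94572.6797 mmHg


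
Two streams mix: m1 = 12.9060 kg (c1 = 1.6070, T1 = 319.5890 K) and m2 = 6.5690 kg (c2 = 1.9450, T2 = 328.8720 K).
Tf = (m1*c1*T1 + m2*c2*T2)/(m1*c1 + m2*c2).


num = 10830.1579
den = 33.5166
Tf = 323.1277 K

323.1277 K


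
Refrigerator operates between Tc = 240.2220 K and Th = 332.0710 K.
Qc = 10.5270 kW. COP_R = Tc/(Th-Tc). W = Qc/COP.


COP = 240.2220 / 91.8490 = 2.6154
W = 10.5270 / 2.6154 = 4.0250 kW

COP = 2.6154, W = 4.0250 kW


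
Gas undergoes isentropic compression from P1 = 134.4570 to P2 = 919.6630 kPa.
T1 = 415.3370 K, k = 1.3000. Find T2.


(k-1)/k = 0.2308
(P2/P1)^exp = 1.5585
T2 = 415.3370 * 1.5585 = 647.2967 K

647.2967 K


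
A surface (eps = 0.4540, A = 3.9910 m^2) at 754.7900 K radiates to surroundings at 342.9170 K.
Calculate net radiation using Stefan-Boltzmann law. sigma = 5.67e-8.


T^4 = 3.2457e+11
Tsurr^4 = 1.3828e+10
Q = 0.4540 * 5.67e-8 * 3.9910 * 3.1074e+11 = 31923.9593 W

31923.9593 W


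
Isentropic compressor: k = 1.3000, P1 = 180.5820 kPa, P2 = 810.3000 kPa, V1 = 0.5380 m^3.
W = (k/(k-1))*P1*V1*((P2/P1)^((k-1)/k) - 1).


(k-1)/k = 0.2308
(P2/P1)^exp = 1.4140
W = 4.3333 * 180.5820 * 0.5380 * (1.4140 - 1) = 174.3003 kJ

174.3003 kJ


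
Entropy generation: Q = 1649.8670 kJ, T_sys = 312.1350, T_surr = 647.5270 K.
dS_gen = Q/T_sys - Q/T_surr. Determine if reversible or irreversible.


dS_sys = 1649.8670/312.1350 = 5.2857 kJ/K
dS_surr = -1649.8670/647.5270 = -2.5480 kJ/K
dS_gen = 5.2857 - 2.5480 = 2.7378 kJ/K (irreversible)

dS_gen = 2.7378 kJ/K, irreversible


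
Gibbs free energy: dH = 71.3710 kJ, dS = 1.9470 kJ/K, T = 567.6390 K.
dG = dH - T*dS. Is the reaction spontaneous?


T*dS = 567.6390 * 1.9470 = 1105.1931 kJ
dG = 71.3710 - 1105.1931 = -1033.8221 kJ (spontaneous)

dG = -1033.8221 kJ, spontaneous


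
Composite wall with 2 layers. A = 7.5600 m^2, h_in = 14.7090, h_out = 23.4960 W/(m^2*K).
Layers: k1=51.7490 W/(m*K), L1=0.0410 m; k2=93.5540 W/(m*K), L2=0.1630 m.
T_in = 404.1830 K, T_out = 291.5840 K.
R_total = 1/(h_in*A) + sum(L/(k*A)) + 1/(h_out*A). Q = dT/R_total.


R_conv_in = 1/(14.7090*7.5600) = 0.0090
R_1 = 0.0410/(51.7490*7.5600) = 0.0001
R_2 = 0.1630/(93.5540*7.5600) = 0.0002
R_conv_out = 1/(23.4960*7.5600) = 0.0056
R_total = 0.0150 K/W
Q = 112.5990 / 0.0150 = 7527.8015 W

R_total = 0.0150 K/W, Q = 7527.8015 W


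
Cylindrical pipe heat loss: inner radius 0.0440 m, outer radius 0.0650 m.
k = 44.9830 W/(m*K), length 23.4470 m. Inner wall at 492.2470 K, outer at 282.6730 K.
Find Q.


dT = 209.5740 K
ln(ro/ri) = 0.3902
Q = 2*pi*44.9830*23.4470*209.5740 / 0.3902 = 3559330.6668 W

3559330.6668 W


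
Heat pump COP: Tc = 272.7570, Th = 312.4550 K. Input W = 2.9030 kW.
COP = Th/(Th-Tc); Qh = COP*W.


COP = 312.4550 / 39.6980 = 7.8708
Qh = 7.8708 * 2.9030 = 22.8489 kW

COP = 7.8708, Qh = 22.8489 kW


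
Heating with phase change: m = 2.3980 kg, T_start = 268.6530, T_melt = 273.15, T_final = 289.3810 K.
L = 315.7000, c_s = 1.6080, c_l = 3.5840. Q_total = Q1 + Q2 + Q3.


Q1 (sensible, solid) = 2.3980 * 1.6080 * 4.4970 = 17.3404 kJ
Q2 (latent) = 2.3980 * 315.7000 = 757.0486 kJ
Q3 (sensible, liquid) = 2.3980 * 3.5840 * 16.2310 = 139.4962 kJ
Q_total = 913.8852 kJ

913.8852 kJ


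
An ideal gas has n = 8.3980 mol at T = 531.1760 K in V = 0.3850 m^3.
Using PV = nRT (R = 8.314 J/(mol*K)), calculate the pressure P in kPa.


P = nRT/V = 8.3980 * 8.314 * 531.1760 / 0.3850
= 37087.2246 / 0.3850 = 96330.4536 Pa = 96.3305 kPa

96.3305 kPa


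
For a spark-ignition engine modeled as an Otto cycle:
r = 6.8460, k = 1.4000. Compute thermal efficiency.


r^(k-1) = 2.1586
eta = 1 - 1/2.1586 = 0.5367 = 53.6740%

53.6740%


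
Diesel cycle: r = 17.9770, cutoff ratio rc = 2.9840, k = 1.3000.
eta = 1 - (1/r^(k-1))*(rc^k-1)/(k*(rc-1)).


r^(k-1) = 2.3791
rc^k = 4.1423
eta = 0.4879 = 48.7913%

48.7913%


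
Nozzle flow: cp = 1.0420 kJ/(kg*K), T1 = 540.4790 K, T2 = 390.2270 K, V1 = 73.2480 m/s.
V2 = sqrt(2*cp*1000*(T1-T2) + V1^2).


dT = 150.2520 K
2*cp*1000*dT = 313125.1680
V1^2 = 5365.2695
V2 = sqrt(318490.4375) = 564.3496 m/s

564.3496 m/s


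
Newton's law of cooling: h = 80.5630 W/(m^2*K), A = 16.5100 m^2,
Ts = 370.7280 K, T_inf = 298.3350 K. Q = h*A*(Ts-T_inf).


dT = 72.3930 K
Q = 80.5630 * 16.5100 * 72.3930 = 96289.5767 W

96289.5767 W


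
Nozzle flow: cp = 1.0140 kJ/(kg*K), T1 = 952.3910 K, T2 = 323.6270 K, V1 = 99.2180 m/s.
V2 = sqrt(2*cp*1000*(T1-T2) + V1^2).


dT = 628.7640 K
2*cp*1000*dT = 1275133.3920
V1^2 = 9844.2115
V2 = sqrt(1284977.6035) = 1133.5685 m/s

1133.5685 m/s


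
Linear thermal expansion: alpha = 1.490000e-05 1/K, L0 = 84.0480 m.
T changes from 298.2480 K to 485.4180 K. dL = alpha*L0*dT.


dT = 187.1700 K
dL = 1.490000e-05 * 84.0480 * 187.1700 = 0.234396 m
L_final = 84.282396 m

dL = 0.234396 m


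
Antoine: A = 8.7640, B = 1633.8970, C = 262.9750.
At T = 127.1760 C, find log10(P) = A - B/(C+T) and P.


C+T = 390.1510
B/(C+T) = 4.1879
log10(P) = 8.7640 - 4.1879 = 4.5761
P = 10^4.5761 = 37682.6959 mmHg

37682.6959 mmHg


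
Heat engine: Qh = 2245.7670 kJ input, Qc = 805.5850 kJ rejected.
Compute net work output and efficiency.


W = 2245.7670 - 805.5850 = 1440.1820 kJ
eta = 1440.1820 / 2245.7670 = 0.6413 = 64.1287%

W = 1440.1820 kJ, eta = 64.1287%


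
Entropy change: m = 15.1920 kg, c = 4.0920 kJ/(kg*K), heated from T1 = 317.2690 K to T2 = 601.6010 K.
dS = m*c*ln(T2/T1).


T2/T1 = 1.8962
ln(T2/T1) = 0.6398
dS = 15.1920 * 4.0920 * 0.6398 = 39.7764 kJ/K

39.7764 kJ/K


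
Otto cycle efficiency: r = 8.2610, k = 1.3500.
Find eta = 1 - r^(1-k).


r^(k-1) = 2.0939
eta = 1 - 1/2.0939 = 0.5224 = 52.2428%

52.2428%


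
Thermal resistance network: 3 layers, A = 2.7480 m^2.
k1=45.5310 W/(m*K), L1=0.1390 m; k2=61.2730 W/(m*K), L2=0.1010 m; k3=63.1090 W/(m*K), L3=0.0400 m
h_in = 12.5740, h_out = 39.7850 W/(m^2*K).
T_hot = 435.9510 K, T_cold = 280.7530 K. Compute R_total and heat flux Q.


R_conv_in = 1/(12.5740*2.7480) = 0.0289
R_1 = 0.1390/(45.5310*2.7480) = 0.0011
R_2 = 0.1010/(61.2730*2.7480) = 0.0006
R_3 = 0.0400/(63.1090*2.7480) = 0.0002
R_conv_out = 1/(39.7850*2.7480) = 0.0091
R_total = 0.0400 K/W
Q = 155.1980 / 0.0400 = 3877.1515 W

R_total = 0.0400 K/W, Q = 3877.1515 W


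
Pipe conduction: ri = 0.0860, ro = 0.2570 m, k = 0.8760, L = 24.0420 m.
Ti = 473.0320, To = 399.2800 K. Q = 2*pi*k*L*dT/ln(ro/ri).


dT = 73.7520 K
ln(ro/ri) = 1.0947
Q = 2*pi*0.8760*24.0420*73.7520 / 1.0947 = 8915.0099 W

8915.0099 W


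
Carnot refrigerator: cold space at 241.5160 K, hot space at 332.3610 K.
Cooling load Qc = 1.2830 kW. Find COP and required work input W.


COP = 241.5160 / 90.8450 = 2.6586
W = 1.2830 / 2.6586 = 0.4826 kW

COP = 2.6586, W = 0.4826 kW


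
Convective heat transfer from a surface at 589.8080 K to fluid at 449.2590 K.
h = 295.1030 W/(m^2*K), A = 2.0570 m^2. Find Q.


dT = 140.5490 K
Q = 295.1030 * 2.0570 * 140.5490 = 85317.0197 W

85317.0197 W


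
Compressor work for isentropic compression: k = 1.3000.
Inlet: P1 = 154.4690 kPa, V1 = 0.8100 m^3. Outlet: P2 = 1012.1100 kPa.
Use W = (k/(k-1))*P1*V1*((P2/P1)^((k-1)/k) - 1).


(k-1)/k = 0.2308
(P2/P1)^exp = 1.5431
W = 4.3333 * 154.4690 * 0.8100 * (1.5431 - 1) = 294.4667 kJ

294.4667 kJ


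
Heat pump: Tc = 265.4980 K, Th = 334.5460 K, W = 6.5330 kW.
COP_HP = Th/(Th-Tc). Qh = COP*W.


COP = 334.5460 / 69.0480 = 4.8451
Qh = 4.8451 * 6.5330 = 31.6532 kW

COP = 4.8451, Qh = 31.6532 kW


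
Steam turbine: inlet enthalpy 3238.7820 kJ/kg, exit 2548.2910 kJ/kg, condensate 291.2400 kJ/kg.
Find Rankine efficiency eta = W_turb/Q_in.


W = 690.4910 kJ/kg
Q_in = 2947.5420 kJ/kg
eta = 0.2343 = 23.4260%

eta = 23.4260%


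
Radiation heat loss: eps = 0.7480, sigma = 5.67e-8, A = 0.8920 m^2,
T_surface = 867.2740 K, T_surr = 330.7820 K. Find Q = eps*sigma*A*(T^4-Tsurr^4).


T^4 = 5.6575e+11
Tsurr^4 = 1.1972e+10
Q = 0.7480 * 5.67e-8 * 0.8920 * 5.5378e+11 = 20950.0929 W

20950.0929 W


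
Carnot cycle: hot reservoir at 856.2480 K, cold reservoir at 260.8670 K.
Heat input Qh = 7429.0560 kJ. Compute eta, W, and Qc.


eta = 1 - 260.8670/856.2480 = 0.6953
W = 0.6953 * 7429.0560 = 5165.6982 kJ
Qc = 7429.0560 - 5165.6982 = 2263.3578 kJ

eta = 69.5337%, W = 5165.6982 kJ, Qc = 2263.3578 kJ


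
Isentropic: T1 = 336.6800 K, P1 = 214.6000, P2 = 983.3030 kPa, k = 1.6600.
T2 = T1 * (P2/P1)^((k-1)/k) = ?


(k-1)/k = 0.3976
(P2/P1)^exp = 1.8316
T2 = 336.6800 * 1.8316 = 616.6624 K

616.6624 K


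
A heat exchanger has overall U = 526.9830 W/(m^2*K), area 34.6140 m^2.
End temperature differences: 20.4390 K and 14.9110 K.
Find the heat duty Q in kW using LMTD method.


LMTD = 17.5300 K
Q = 526.9830 * 34.6140 * 17.5300 = 319764.0175 W = 319.7640 kW

319.7640 kW


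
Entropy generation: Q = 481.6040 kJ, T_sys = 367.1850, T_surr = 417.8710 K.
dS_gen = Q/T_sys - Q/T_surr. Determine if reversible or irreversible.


dS_sys = 481.6040/367.1850 = 1.3116 kJ/K
dS_surr = -481.6040/417.8710 = -1.1525 kJ/K
dS_gen = 1.3116 - 1.1525 = 0.1591 kJ/K (irreversible)

dS_gen = 0.1591 kJ/K, irreversible


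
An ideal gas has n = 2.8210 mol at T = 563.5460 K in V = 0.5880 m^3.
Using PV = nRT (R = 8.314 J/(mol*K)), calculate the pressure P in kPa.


P = nRT/V = 2.8210 * 8.314 * 563.5460 / 0.5880
= 13217.2918 / 0.5880 = 22478.3874 Pa = 22.4784 kPa

22.4784 kPa


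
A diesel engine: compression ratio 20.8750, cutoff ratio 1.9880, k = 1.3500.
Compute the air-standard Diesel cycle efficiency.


r^(k-1) = 2.8965
rc^k = 2.5285
eta = 0.6044 = 60.4356%

60.4356%


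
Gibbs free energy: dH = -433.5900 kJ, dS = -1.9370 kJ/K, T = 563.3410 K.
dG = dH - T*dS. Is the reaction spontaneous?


T*dS = 563.3410 * -1.9370 = -1091.1915 kJ
dG = -433.5900 + 1091.1915 = 657.6015 kJ (non-spontaneous)

dG = 657.6015 kJ, non-spontaneous


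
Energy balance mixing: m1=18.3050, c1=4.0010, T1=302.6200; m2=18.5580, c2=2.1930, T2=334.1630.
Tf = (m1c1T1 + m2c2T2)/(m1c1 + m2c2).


num = 35763.0394
den = 113.9360
Tf = 313.8871 K

313.8871 K


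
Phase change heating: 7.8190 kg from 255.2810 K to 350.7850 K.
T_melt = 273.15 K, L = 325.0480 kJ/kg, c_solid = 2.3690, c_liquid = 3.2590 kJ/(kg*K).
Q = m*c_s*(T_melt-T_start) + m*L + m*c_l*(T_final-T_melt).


Q1 (sensible, solid) = 7.8190 * 2.3690 * 17.8690 = 330.9913 kJ
Q2 (latent) = 7.8190 * 325.0480 = 2541.5503 kJ
Q3 (sensible, liquid) = 7.8190 * 3.2590 * 77.6350 = 1978.3045 kJ
Q_total = 4850.8460 kJ

4850.8460 kJ


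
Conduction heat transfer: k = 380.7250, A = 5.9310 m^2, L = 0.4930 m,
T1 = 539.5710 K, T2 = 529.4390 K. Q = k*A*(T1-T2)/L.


dT = 10.1320 K
Q = 380.7250 * 5.9310 * 10.1320 / 0.4930 = 46407.4367 W

46407.4367 W


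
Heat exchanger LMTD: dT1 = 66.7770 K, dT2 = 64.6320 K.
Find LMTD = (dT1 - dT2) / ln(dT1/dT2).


dT1/dT2 = 1.0332
ln(dT1/dT2) = 0.0326
LMTD = 2.1450 / 0.0326 = 65.6987 K

65.6987 K


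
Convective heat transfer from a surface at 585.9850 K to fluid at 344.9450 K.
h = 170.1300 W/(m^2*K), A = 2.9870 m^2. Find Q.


dT = 241.0400 K
Q = 170.1300 * 2.9870 * 241.0400 = 122491.2998 W

122491.2998 W


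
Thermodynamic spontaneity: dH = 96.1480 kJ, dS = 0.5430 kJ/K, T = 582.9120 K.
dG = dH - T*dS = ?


T*dS = 582.9120 * 0.5430 = 316.5212 kJ
dG = 96.1480 - 316.5212 = -220.3732 kJ (spontaneous)

dG = -220.3732 kJ, spontaneous


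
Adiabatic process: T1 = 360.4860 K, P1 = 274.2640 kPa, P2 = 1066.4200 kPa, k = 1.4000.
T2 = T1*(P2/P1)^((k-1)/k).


(k-1)/k = 0.2857
(P2/P1)^exp = 1.4740
T2 = 360.4860 * 1.4740 = 531.3628 K

531.3628 K


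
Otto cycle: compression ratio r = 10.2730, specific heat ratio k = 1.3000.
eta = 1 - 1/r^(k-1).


r^(k-1) = 2.0114
eta = 1 - 1/2.0114 = 0.5028 = 50.2846%

50.2846%


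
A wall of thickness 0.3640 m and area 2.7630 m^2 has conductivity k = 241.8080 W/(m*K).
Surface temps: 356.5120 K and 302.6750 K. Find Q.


dT = 53.8370 K
Q = 241.8080 * 2.7630 * 53.8370 / 0.3640 = 98816.8527 W

98816.8527 W


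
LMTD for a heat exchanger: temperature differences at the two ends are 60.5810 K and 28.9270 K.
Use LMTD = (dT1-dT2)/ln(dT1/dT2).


dT1/dT2 = 2.0943
ln(dT1/dT2) = 0.7392
LMTD = 31.6540 / 0.7392 = 42.8216 K

42.8216 K


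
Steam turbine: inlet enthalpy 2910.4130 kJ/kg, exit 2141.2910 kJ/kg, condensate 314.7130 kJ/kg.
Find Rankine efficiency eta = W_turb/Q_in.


W = 769.1220 kJ/kg
Q_in = 2595.7000 kJ/kg
eta = 0.2963 = 29.6306%

eta = 29.6306%


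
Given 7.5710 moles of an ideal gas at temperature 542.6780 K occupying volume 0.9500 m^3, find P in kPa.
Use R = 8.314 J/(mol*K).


P = nRT/V = 7.5710 * 8.314 * 542.6780 / 0.9500
= 34159.0263 / 0.9500 = 35956.8697 Pa = 35.9569 kPa

35.9569 kPa


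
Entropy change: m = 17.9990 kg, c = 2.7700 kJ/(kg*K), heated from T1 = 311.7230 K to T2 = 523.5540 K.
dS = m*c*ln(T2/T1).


T2/T1 = 1.6795
ln(T2/T1) = 0.5185
dS = 17.9990 * 2.7700 * 0.5185 = 25.8522 kJ/K

25.8522 kJ/K


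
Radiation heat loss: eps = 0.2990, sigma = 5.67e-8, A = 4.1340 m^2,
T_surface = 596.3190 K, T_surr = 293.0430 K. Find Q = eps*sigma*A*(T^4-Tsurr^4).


T^4 = 1.2645e+11
Tsurr^4 = 7.3744e+09
Q = 0.2990 * 5.67e-8 * 4.1340 * 1.1907e+11 = 8345.3214 W

8345.3214 W


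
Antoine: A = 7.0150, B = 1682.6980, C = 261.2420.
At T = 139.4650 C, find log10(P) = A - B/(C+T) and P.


C+T = 400.7070
B/(C+T) = 4.1993
log10(P) = 7.0150 - 4.1993 = 2.8157
P = 10^2.8157 = 654.1499 mmHg

654.1499 mmHg


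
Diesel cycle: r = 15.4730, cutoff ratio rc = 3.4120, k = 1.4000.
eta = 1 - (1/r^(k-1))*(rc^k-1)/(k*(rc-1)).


r^(k-1) = 2.9911
rc^k = 5.5746
eta = 0.5471 = 54.7085%

54.7085%


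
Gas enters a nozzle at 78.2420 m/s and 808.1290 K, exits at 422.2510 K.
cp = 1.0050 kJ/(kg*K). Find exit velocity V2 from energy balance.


dT = 385.8780 K
2*cp*1000*dT = 775614.7800
V1^2 = 6121.8106
V2 = sqrt(781736.5906) = 884.1587 m/s

884.1587 m/s


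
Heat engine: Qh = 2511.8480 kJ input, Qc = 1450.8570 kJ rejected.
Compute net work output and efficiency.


W = 2511.8480 - 1450.8570 = 1060.9910 kJ
eta = 1060.9910 / 2511.8480 = 0.4224 = 42.2395%

W = 1060.9910 kJ, eta = 42.2395%


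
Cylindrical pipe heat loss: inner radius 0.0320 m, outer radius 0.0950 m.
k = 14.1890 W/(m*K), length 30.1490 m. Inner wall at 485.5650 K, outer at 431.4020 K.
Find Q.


dT = 54.1630 K
ln(ro/ri) = 1.0881
Q = 2*pi*14.1890*30.1490*54.1630 / 1.0881 = 133789.5245 W

133789.5245 W


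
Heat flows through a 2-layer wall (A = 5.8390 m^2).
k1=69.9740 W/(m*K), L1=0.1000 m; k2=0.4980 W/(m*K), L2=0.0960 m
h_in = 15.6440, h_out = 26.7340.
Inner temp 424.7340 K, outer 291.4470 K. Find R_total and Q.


R_conv_in = 1/(15.6440*5.8390) = 0.0109
R_1 = 0.1000/(69.9740*5.8390) = 0.0002
R_2 = 0.0960/(0.4980*5.8390) = 0.0330
R_conv_out = 1/(26.7340*5.8390) = 0.0064
R_total = 0.0506 K/W
Q = 133.2870 / 0.0506 = 2633.4654 W

R_total = 0.0506 K/W, Q = 2633.4654 W


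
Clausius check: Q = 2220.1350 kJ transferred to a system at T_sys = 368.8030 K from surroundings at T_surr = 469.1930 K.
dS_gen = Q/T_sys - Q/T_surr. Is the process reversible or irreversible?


dS_sys = 2220.1350/368.8030 = 6.0198 kJ/K
dS_surr = -2220.1350/469.1930 = -4.7318 kJ/K
dS_gen = 6.0198 - 4.7318 = 1.2880 kJ/K (irreversible)

dS_gen = 1.2880 kJ/K, irreversible


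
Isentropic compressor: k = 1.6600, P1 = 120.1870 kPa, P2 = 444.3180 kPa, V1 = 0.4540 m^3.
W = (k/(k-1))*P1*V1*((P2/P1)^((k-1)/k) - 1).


(k-1)/k = 0.3976
(P2/P1)^exp = 1.6818
W = 2.5152 * 120.1870 * 0.4540 * (1.6818 - 1) = 93.5653 kJ

93.5653 kJ


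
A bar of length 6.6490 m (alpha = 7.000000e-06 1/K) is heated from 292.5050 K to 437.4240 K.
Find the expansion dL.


dT = 144.9190 K
dL = 7.000000e-06 * 6.6490 * 144.9190 = 0.006745 m
L_final = 6.655745 m

dL = 0.006745 m


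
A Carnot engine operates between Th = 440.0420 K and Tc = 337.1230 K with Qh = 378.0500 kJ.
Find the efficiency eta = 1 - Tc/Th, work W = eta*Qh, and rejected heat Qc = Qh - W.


eta = 1 - 337.1230/440.0420 = 0.2339
W = 0.2339 * 378.0500 = 88.4200 kJ
Qc = 378.0500 - 88.4200 = 289.6300 kJ

eta = 23.3884%, W = 88.4200 kJ, Qc = 289.6300 kJ


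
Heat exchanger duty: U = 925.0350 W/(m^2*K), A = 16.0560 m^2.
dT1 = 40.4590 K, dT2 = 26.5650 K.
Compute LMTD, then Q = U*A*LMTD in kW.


LMTD = 33.0263 K
Q = 925.0350 * 16.0560 * 33.0263 = 490519.1052 W = 490.5191 kW

490.5191 kW


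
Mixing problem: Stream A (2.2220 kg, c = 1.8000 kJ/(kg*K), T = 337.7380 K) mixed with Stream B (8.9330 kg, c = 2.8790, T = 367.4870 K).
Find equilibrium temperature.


num = 10801.8869
den = 29.7177
Tf = 363.4832 K

363.4832 K


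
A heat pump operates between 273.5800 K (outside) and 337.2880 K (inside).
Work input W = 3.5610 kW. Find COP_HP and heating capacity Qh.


COP = 337.2880 / 63.7080 = 5.2943
Qh = 5.2943 * 3.5610 = 18.8529 kW

COP = 5.2943, Qh = 18.8529 kW


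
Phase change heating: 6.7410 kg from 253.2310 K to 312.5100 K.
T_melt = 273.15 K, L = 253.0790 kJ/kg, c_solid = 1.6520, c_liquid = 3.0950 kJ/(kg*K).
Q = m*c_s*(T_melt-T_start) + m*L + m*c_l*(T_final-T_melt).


Q1 (sensible, solid) = 6.7410 * 1.6520 * 19.9190 = 221.8206 kJ
Q2 (latent) = 6.7410 * 253.0790 = 1706.0055 kJ
Q3 (sensible, liquid) = 6.7410 * 3.0950 * 39.3600 = 821.1832 kJ
Q_total = 2749.0094 kJ

2749.0094 kJ


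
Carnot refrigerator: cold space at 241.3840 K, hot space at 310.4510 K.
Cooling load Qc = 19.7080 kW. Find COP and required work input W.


COP = 241.3840 / 69.0670 = 3.4949
W = 19.7080 / 3.4949 = 5.6390 kW

COP = 3.4949, W = 5.6390 kW


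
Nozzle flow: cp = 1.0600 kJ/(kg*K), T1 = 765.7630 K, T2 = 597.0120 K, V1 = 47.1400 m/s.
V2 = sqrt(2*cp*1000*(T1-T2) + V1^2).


dT = 168.7510 K
2*cp*1000*dT = 357752.1200
V1^2 = 2222.1796
V2 = sqrt(359974.2996) = 599.9786 m/s

599.9786 m/s


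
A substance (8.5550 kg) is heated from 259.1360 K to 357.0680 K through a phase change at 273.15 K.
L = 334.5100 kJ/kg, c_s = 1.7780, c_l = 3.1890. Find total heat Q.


Q1 (sensible, solid) = 8.5550 * 1.7780 * 14.0140 = 213.1640 kJ
Q2 (latent) = 8.5550 * 334.5100 = 2861.7330 kJ
Q3 (sensible, liquid) = 8.5550 * 3.1890 * 83.9180 = 2289.4421 kJ
Q_total = 5364.3391 kJ

5364.3391 kJ


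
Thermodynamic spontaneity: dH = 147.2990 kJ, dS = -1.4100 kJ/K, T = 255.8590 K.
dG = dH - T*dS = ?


T*dS = 255.8590 * -1.4100 = -360.7612 kJ
dG = 147.2990 + 360.7612 = 508.0602 kJ (non-spontaneous)

dG = 508.0602 kJ, non-spontaneous


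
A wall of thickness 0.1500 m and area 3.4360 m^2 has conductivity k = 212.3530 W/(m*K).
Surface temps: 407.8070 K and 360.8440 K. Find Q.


dT = 46.9630 K
Q = 212.3530 * 3.4360 * 46.9630 / 0.1500 = 228442.0921 W

228442.0921 W


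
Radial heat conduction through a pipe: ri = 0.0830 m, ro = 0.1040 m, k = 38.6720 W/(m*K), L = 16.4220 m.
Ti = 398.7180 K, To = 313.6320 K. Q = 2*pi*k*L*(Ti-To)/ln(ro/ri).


dT = 85.0860 K
ln(ro/ri) = 0.2256
Q = 2*pi*38.6720*16.4220*85.0860 / 0.2256 = 1505279.9058 W

1505279.9058 W


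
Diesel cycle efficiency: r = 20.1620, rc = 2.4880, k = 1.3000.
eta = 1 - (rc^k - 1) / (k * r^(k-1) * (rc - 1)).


r^(k-1) = 2.4624
rc^k = 3.2704
eta = 0.5233 = 52.3347%

52.3347%


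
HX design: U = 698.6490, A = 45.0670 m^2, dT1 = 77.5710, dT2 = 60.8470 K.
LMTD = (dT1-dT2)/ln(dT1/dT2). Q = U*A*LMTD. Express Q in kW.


LMTD = 68.8709 K
Q = 698.6490 * 45.0670 * 68.8709 = 2168470.3589 W = 2168.4704 kW

2168.4704 kW


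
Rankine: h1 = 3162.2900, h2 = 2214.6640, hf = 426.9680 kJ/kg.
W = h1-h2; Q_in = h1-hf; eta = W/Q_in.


W = 947.6260 kJ/kg
Q_in = 2735.3220 kJ/kg
eta = 0.3464 = 34.6440%

eta = 34.6440%


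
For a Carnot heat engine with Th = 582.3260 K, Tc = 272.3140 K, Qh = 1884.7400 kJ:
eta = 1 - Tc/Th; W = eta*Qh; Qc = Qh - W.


eta = 1 - 272.3140/582.3260 = 0.5324
W = 0.5324 * 1884.7400 = 1003.3761 kJ
Qc = 1884.7400 - 1003.3761 = 881.3639 kJ

eta = 53.2368%, W = 1003.3761 kJ, Qc = 881.3639 kJ


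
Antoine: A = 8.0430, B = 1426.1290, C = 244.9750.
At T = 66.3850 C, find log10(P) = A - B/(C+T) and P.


C+T = 311.3600
B/(C+T) = 4.5803
log10(P) = 8.0430 - 4.5803 = 3.4627
P = 10^3.4627 = 2901.8716 mmHg

2901.8716 mmHg


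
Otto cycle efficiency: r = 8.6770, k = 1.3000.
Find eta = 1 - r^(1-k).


r^(k-1) = 1.9121
eta = 1 - 1/1.9121 = 0.4770 = 47.7015%

47.7015%


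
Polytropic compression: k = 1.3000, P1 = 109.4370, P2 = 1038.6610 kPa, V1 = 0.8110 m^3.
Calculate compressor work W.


(k-1)/k = 0.2308
(P2/P1)^exp = 1.6809
W = 4.3333 * 109.4370 * 0.8110 * (1.6809 - 1) = 261.8596 kJ

261.8596 kJ


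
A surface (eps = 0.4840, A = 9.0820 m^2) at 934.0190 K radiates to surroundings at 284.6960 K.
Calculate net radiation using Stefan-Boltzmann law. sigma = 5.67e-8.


T^4 = 7.6107e+11
Tsurr^4 = 6.5694e+09
Q = 0.4840 * 5.67e-8 * 9.0820 * 7.5450e+11 = 188047.5738 W

188047.5738 W


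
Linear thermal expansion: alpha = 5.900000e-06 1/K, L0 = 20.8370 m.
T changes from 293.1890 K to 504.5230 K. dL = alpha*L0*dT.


dT = 211.3340 K
dL = 5.900000e-06 * 20.8370 * 211.3340 = 0.025981 m
L_final = 20.862981 m

dL = 0.025981 m


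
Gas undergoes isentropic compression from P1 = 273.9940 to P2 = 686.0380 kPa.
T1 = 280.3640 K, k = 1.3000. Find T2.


(k-1)/k = 0.2308
(P2/P1)^exp = 1.2359
T2 = 280.3640 * 1.2359 = 346.5042 K

346.5042 K


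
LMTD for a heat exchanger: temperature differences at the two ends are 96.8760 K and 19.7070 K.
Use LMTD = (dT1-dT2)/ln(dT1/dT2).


dT1/dT2 = 4.9158
ln(dT1/dT2) = 1.5925
LMTD = 77.1690 / 1.5925 = 48.4591 K

48.4591 K


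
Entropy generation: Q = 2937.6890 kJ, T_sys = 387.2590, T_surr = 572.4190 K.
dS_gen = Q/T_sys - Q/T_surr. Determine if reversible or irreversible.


dS_sys = 2937.6890/387.2590 = 7.5859 kJ/K
dS_surr = -2937.6890/572.4190 = -5.1321 kJ/K
dS_gen = 7.5859 - 5.1321 = 2.4538 kJ/K (irreversible)

dS_gen = 2.4538 kJ/K, irreversible


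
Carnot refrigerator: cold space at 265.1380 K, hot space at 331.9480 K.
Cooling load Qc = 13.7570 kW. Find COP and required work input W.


COP = 265.1380 / 66.8100 = 3.9685
W = 13.7570 / 3.9685 = 3.4665 kW

COP = 3.9685, W = 3.4665 kW


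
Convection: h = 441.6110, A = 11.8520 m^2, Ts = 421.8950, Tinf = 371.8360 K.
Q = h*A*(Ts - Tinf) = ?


dT = 50.0590 K
Q = 441.6110 * 11.8520 * 50.0590 = 262007.4830 W

262007.4830 W


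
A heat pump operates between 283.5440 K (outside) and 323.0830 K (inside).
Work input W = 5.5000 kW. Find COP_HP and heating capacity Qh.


COP = 323.0830 / 39.5390 = 8.1712
Qh = 8.1712 * 5.5000 = 44.9419 kW

COP = 8.1712, Qh = 44.9419 kW


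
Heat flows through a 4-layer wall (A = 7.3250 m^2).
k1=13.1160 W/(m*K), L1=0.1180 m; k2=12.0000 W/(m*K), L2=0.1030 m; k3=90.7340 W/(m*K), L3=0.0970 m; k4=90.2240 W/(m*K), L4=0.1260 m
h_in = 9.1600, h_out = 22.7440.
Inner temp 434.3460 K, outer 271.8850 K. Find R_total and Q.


R_conv_in = 1/(9.1600*7.3250) = 0.0149
R_1 = 0.1180/(13.1160*7.3250) = 0.0012
R_2 = 0.1030/(12.0000*7.3250) = 0.0012
R_3 = 0.0970/(90.7340*7.3250) = 0.0001
R_4 = 0.1260/(90.2240*7.3250) = 0.0002
R_conv_out = 1/(22.7440*7.3250) = 0.0060
R_total = 0.0236 K/W
Q = 162.4610 / 0.0236 = 6871.4789 W

R_total = 0.0236 K/W, Q = 6871.4789 W


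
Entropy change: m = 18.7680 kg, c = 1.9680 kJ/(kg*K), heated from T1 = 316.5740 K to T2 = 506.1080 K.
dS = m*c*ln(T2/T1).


T2/T1 = 1.5987
ln(T2/T1) = 0.4692
dS = 18.7680 * 1.9680 * 0.4692 = 17.3298 kJ/K

17.3298 kJ/K


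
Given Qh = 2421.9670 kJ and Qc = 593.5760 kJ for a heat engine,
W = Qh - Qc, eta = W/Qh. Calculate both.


W = 2421.9670 - 593.5760 = 1828.3910 kJ
eta = 1828.3910 / 2421.9670 = 0.7549 = 75.4920%

W = 1828.3910 kJ, eta = 75.4920%


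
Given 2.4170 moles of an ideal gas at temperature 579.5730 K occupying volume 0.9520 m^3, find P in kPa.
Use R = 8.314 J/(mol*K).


P = nRT/V = 2.4170 * 8.314 * 579.5730 / 0.9520
= 11646.4835 / 0.9520 = 12233.7012 Pa = 12.2337 kPa

12.2337 kPa


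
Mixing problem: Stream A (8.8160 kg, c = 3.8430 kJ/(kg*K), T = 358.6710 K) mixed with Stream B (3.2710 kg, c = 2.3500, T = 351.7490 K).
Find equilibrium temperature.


num = 14855.5751
den = 41.5667
Tf = 357.3909 K

357.3909 K


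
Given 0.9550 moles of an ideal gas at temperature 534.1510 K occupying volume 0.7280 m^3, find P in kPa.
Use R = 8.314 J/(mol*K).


P = nRT/V = 0.9550 * 8.314 * 534.1510 / 0.7280
= 4241.0895 / 0.7280 = 5825.6724 Pa = 5.8257 kPa

5.8257 kPa


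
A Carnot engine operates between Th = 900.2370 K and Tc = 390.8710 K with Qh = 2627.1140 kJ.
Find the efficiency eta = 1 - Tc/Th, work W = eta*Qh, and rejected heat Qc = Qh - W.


eta = 1 - 390.8710/900.2370 = 0.5658
W = 0.5658 * 2627.1140 = 1486.4558 kJ
Qc = 2627.1140 - 1486.4558 = 1140.6582 kJ

eta = 56.5813%, W = 1486.4558 kJ, Qc = 1140.6582 kJ


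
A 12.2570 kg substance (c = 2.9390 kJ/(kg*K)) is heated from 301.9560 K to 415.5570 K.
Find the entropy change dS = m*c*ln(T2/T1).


T2/T1 = 1.3762
ln(T2/T1) = 0.3193
dS = 12.2570 * 2.9390 * 0.3193 = 11.5036 kJ/K

11.5036 kJ/K


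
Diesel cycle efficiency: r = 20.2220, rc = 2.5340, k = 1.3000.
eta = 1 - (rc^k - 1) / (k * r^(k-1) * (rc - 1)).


r^(k-1) = 2.4646
rc^k = 3.3493
eta = 0.5220 = 52.2014%

52.2014%


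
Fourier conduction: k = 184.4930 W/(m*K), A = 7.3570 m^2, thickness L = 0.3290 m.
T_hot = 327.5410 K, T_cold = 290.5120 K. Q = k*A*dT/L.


dT = 37.0290 K
Q = 184.4930 * 7.3570 * 37.0290 / 0.3290 = 152766.0096 W

152766.0096 W


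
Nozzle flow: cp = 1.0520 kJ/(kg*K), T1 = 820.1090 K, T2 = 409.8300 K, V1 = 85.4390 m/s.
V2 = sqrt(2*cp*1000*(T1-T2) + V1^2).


dT = 410.2790 K
2*cp*1000*dT = 863227.0160
V1^2 = 7299.8227
V2 = sqrt(870526.8387) = 933.0203 m/s

933.0203 m/s


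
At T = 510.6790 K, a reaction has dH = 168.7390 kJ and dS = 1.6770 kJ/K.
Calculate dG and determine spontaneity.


T*dS = 510.6790 * 1.6770 = 856.4087 kJ
dG = 168.7390 - 856.4087 = -687.6697 kJ (spontaneous)

dG = -687.6697 kJ, spontaneous


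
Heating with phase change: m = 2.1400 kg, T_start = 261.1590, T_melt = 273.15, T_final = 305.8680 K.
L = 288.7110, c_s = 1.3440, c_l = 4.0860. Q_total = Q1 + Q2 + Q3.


Q1 (sensible, solid) = 2.1400 * 1.3440 * 11.9910 = 34.4880 kJ
Q2 (latent) = 2.1400 * 288.7110 = 617.8415 kJ
Q3 (sensible, liquid) = 2.1400 * 4.0860 * 32.7180 = 286.0875 kJ
Q_total = 938.4171 kJ

938.4171 kJ


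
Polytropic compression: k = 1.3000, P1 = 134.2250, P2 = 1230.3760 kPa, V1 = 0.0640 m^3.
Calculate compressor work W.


(k-1)/k = 0.2308
(P2/P1)^exp = 1.6674
W = 4.3333 * 134.2250 * 0.0640 * (1.6674 - 1) = 24.8451 kJ

24.8451 kJ


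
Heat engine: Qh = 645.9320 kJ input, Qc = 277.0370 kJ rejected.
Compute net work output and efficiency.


W = 645.9320 - 277.0370 = 368.8950 kJ
eta = 368.8950 / 645.9320 = 0.5711 = 57.1105%

W = 368.8950 kJ, eta = 57.1105%


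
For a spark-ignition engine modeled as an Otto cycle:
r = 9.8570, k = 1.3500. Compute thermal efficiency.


r^(k-1) = 2.2275
eta = 1 - 1/2.2275 = 0.5511 = 55.1059%

55.1059%


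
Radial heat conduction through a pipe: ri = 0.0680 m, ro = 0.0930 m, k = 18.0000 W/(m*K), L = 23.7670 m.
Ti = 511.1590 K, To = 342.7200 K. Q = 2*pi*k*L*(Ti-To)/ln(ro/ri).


dT = 168.4390 K
ln(ro/ri) = 0.3131
Q = 2*pi*18.0000*23.7670*168.4390 / 0.3131 = 1446097.9728 W

1446097.9728 W


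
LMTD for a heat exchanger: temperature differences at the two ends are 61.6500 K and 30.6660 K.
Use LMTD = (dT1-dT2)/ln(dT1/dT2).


dT1/dT2 = 2.0104
ln(dT1/dT2) = 0.6983
LMTD = 30.9840 / 0.6983 = 44.3694 K

44.3694 K


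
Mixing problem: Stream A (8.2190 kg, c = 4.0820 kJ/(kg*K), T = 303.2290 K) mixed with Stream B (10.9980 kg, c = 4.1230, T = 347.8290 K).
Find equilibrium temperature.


num = 25945.5407
den = 78.8947
Tf = 328.8629 K

328.8629 K


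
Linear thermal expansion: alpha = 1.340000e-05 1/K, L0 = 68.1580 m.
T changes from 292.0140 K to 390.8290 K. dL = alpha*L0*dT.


dT = 98.8150 K
dL = 1.340000e-05 * 68.1580 * 98.8150 = 0.090249 m
L_final = 68.248249 m

dL = 0.090249 m


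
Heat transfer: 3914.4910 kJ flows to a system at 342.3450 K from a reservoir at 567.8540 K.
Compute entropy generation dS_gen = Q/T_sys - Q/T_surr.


dS_sys = 3914.4910/342.3450 = 11.4343 kJ/K
dS_surr = -3914.4910/567.8540 = -6.8935 kJ/K
dS_gen = 11.4343 - 6.8935 = 4.5409 kJ/K (irreversible)

dS_gen = 4.5409 kJ/K, irreversible


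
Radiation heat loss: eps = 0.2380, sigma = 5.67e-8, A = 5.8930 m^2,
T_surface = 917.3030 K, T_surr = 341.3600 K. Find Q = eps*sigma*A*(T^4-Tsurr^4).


T^4 = 7.0803e+11
Tsurr^4 = 1.3578e+10
Q = 0.2380 * 5.67e-8 * 5.8930 * 6.9445e+11 = 55225.2881 W

55225.2881 W


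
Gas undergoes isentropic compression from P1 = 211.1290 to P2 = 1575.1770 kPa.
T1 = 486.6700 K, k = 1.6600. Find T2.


(k-1)/k = 0.3976
(P2/P1)^exp = 2.2234
T2 = 486.6700 * 2.2234 = 1082.0419 K

1082.0419 K


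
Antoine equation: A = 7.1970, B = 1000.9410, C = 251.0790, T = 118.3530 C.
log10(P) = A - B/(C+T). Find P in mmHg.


C+T = 369.4320
B/(C+T) = 2.7094
log10(P) = 7.1970 - 2.7094 = 4.4876
P = 10^4.4876 = 30732.2778 mmHg

30732.2778 mmHg


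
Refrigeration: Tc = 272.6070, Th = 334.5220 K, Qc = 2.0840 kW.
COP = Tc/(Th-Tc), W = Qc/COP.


COP = 272.6070 / 61.9150 = 4.4029
W = 2.0840 / 4.4029 = 0.4733 kW

COP = 4.4029, W = 0.4733 kW


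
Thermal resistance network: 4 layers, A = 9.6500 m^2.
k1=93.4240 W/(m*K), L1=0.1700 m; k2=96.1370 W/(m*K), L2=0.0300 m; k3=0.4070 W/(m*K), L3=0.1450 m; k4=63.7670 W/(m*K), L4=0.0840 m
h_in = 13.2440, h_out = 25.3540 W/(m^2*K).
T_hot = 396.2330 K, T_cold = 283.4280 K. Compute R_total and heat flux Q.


R_conv_in = 1/(13.2440*9.6500) = 0.0078
R_1 = 0.1700/(93.4240*9.6500) = 0.0002
R_2 = 0.0300/(96.1370*9.6500) = 3.2337e-05
R_3 = 0.1450/(0.4070*9.6500) = 0.0369
R_4 = 0.0840/(63.7670*9.6500) = 0.0001
R_conv_out = 1/(25.3540*9.6500) = 0.0041
R_total = 0.0492 K/W
Q = 112.8050 / 0.0492 = 2293.3557 W

R_total = 0.0492 K/W, Q = 2293.3557 W


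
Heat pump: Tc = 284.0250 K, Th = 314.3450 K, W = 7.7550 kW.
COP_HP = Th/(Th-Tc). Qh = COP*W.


COP = 314.3450 / 30.3200 = 10.3676
Qh = 10.3676 * 7.7550 = 80.4006 kW

COP = 10.3676, Qh = 80.4006 kW


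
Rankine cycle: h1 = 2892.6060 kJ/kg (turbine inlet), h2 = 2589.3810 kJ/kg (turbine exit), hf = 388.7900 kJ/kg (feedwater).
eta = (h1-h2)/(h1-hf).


W = 303.2250 kJ/kg
Q_in = 2503.8160 kJ/kg
eta = 0.1211 = 12.1105%

eta = 12.1105%


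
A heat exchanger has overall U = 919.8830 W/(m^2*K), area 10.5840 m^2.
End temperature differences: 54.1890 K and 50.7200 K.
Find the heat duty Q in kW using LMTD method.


LMTD = 52.4354 K
Q = 919.8830 * 10.5840 * 52.4354 = 510513.0090 W = 510.5130 kW

510.5130 kW


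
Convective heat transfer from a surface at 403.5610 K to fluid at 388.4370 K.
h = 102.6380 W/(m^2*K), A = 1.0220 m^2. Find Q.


dT = 15.1240 K
Q = 102.6380 * 1.0220 * 15.1240 = 1586.4476 W

1586.4476 W


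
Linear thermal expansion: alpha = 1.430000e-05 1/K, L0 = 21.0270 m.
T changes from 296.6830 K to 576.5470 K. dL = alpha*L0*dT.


dT = 279.8640 K
dL = 1.430000e-05 * 21.0270 * 279.8640 = 0.084151 m
L_final = 21.111151 m

dL = 0.084151 m


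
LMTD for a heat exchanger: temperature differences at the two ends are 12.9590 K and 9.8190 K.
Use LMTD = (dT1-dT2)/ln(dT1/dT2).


dT1/dT2 = 1.3198
ln(dT1/dT2) = 0.2775
LMTD = 3.1400 / 0.2775 = 11.3165 K

11.3165 K


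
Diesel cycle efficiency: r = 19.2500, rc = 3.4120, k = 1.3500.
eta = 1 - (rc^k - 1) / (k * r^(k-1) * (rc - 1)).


r^(k-1) = 2.8155
rc^k = 5.2428
eta = 0.5372 = 53.7204%

53.7204%


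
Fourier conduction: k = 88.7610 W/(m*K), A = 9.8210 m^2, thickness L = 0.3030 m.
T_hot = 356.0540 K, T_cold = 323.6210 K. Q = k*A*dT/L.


dT = 32.4330 K
Q = 88.7610 * 9.8210 * 32.4330 / 0.3030 = 93308.7542 W

93308.7542 W


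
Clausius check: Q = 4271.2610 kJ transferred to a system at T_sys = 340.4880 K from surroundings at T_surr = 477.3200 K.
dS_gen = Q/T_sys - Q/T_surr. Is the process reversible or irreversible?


dS_sys = 4271.2610/340.4880 = 12.5445 kJ/K
dS_surr = -4271.2610/477.3200 = -8.9484 kJ/K
dS_gen = 12.5445 - 8.9484 = 3.5961 kJ/K (irreversible)

dS_gen = 3.5961 kJ/K, irreversible


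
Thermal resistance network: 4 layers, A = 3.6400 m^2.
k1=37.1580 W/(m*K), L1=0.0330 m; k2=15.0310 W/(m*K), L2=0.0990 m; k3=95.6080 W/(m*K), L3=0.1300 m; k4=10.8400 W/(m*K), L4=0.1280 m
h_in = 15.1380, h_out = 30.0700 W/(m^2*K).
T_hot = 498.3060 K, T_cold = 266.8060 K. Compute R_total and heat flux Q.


R_conv_in = 1/(15.1380*3.6400) = 0.0181
R_1 = 0.0330/(37.1580*3.6400) = 0.0002
R_2 = 0.0990/(15.0310*3.6400) = 0.0018
R_3 = 0.1300/(95.6080*3.6400) = 0.0004
R_4 = 0.1280/(10.8400*3.6400) = 0.0032
R_conv_out = 1/(30.0700*3.6400) = 0.0091
R_total = 0.0330 K/W
Q = 231.5000 / 0.0330 = 7024.6847 W

R_total = 0.0330 K/W, Q = 7024.6847 W


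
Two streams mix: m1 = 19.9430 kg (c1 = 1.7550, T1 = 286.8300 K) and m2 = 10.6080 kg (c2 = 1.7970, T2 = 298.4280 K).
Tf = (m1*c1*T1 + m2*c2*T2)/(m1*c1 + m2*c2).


num = 15727.8464
den = 54.0625
Tf = 290.9195 K

290.9195 K


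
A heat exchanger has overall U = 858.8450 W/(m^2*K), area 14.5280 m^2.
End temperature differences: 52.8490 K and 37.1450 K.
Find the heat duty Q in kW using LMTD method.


LMTD = 44.5365 K
Q = 858.8450 * 14.5280 * 44.5365 = 555695.3403 W = 555.6953 kW

555.6953 kW


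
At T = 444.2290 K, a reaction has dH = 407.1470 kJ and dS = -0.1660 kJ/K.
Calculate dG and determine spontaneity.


T*dS = 444.2290 * -0.1660 = -73.7420 kJ
dG = 407.1470 + 73.7420 = 480.8890 kJ (non-spontaneous)

dG = 480.8890 kJ, non-spontaneous


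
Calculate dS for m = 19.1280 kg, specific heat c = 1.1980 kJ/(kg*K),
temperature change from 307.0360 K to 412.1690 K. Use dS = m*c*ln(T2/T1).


T2/T1 = 1.3424
ln(T2/T1) = 0.2945
dS = 19.1280 * 1.1980 * 0.2945 = 6.7478 kJ/K

6.7478 kJ/K


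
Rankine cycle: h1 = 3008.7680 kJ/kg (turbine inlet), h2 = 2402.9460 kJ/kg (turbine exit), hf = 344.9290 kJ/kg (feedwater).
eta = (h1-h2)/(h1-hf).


W = 605.8220 kJ/kg
Q_in = 2663.8390 kJ/kg
eta = 0.2274 = 22.7424%

eta = 22.7424%


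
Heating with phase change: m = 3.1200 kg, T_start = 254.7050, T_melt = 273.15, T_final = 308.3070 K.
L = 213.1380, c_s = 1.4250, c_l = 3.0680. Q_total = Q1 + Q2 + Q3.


Q1 (sensible, solid) = 3.1200 * 1.4250 * 18.4450 = 82.0065 kJ
Q2 (latent) = 3.1200 * 213.1380 = 664.9906 kJ
Q3 (sensible, liquid) = 3.1200 * 3.0680 * 35.1570 = 336.5284 kJ
Q_total = 1083.5255 kJ

1083.5255 kJ


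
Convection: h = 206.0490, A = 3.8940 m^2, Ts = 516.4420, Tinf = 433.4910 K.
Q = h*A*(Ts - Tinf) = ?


dT = 82.9510 K
Q = 206.0490 * 3.8940 * 82.9510 = 66556.1335 W

66556.1335 W


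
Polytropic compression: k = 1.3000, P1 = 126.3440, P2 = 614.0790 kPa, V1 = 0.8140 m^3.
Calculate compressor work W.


(k-1)/k = 0.2308
(P2/P1)^exp = 1.4403
W = 4.3333 * 126.3440 * 0.8140 * (1.4403 - 1) = 196.2366 kJ

196.2366 kJ


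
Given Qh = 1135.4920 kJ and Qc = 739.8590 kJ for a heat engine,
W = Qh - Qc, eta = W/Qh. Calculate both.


W = 1135.4920 - 739.8590 = 395.6330 kJ
eta = 395.6330 / 1135.4920 = 0.3484 = 34.8424%

W = 395.6330 kJ, eta = 34.8424%


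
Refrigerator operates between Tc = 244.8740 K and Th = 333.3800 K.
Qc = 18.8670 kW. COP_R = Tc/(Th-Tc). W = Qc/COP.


COP = 244.8740 / 88.5060 = 2.7668
W = 18.8670 / 2.7668 = 6.8192 kW

COP = 2.7668, W = 6.8192 kW
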